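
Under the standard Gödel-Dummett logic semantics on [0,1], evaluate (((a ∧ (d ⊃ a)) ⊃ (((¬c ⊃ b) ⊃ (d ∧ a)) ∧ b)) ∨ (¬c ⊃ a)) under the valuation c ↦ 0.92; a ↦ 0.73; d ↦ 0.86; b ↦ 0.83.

1.00

(d ⊃ a): 0.86 > 0.73, so result = 0.73
(a ∧ (d ⊃ a)) = min(0.73, 0.73) = 0.73
¬c: Gödel ¬ of 0.92 = 0 (operand ≠ 0)
(¬c ⊃ b): 0 ≤ 0.83, so result = 1
(d ∧ a) = min(0.86, 0.73) = 0.73
((¬c ⊃ b) ⊃ (d ∧ a)): 1 > 0.73, so result = 0.73
(((¬c ⊃ b) ⊃ (d ∧ a)) ∧ b) = min(0.73, 0.83) = 0.73
((a ∧ (d ⊃ a)) ⊃ (((¬c ⊃ b) ⊃ (d ∧ a)) ∧ b)): 0.73 ≤ 0.73, so result = 1
¬c: Gödel ¬ of 0.92 = 0 (operand ≠ 0)
(¬c ⊃ a): 0 ≤ 0.73, so result = 1
(((a ∧ (d ⊃ a)) ⊃ (((¬c ⊃ b) ⊃ (d ∧ a)) ∧ b)) ∨ (¬c ⊃ a)) = max(1, 1) = 1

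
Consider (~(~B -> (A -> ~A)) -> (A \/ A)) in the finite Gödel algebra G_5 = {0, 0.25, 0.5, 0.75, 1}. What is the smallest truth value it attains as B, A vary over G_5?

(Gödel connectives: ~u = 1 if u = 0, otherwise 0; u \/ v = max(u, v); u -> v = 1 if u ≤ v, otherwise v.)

The minimum is attained at B = 0, A = 0.25:
  ~B: Gödel ¬ of 0 = 1 (operand is 0)
  ~A: Gödel ¬ of 0.25 = 0 (operand ≠ 0)
  (A -> ~A): 0.25 > 0, so result = 0
  (~B -> (A -> ~A)): 1 > 0, so result = 0
  ~(~B -> (A -> ~A)): Gödel ¬ of 0 = 1 (operand is 0)
  (A \/ A) = max(0.25, 0.25) = 0.25
  (~(~B -> (A -> ~A)) -> (A \/ A)): 1 > 0.25, so result = 0.25
Checking all 25 assignments confirms none give a value below 0.25.

0.25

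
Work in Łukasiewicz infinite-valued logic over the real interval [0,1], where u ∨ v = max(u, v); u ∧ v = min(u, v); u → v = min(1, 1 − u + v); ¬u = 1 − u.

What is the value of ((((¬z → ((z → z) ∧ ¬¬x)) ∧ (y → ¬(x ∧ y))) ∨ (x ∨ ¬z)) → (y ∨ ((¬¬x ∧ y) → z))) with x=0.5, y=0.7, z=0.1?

¬z: Łukasiewicz ¬ gives 1 − 0.1 = 0.9
(z → z): min(1, 1 − 0.1 + 0.1) = 1
¬x: Łukasiewicz ¬ gives 1 − 0.5 = 0.5
¬¬x: Łukasiewicz ¬ gives 1 − 0.5 = 0.5
((z → z) ∧ ¬¬x) = min(1, 0.5) = 0.5
(¬z → ((z → z) ∧ ¬¬x)): min(1, 1 − 0.9 + 0.5) = 0.6
(x ∧ y) = min(0.5, 0.7) = 0.5
¬(x ∧ y): Łukasiewicz ¬ gives 1 − 0.5 = 0.5
(y → ¬(x ∧ y)): min(1, 1 − 0.7 + 0.5) = 0.8
((¬z → ((z → z) ∧ ¬¬x)) ∧ (y → ¬(x ∧ y))) = min(0.6, 0.8) = 0.6
¬z: Łukasiewicz ¬ gives 1 − 0.1 = 0.9
(x ∨ ¬z) = max(0.5, 0.9) = 0.9
(((¬z → ((z → z) ∧ ¬¬x)) ∧ (y → ¬(x ∧ y))) ∨ (x ∨ ¬z)) = max(0.6, 0.9) = 0.9
¬x: Łukasiewicz ¬ gives 1 − 0.5 = 0.5
¬¬x: Łukasiewicz ¬ gives 1 − 0.5 = 0.5
(¬¬x ∧ y) = min(0.5, 0.7) = 0.5
((¬¬x ∧ y) → z): min(1, 1 − 0.5 + 0.1) = 0.6
(y ∨ ((¬¬x ∧ y) → z)) = max(0.7, 0.6) = 0.7
((((¬z → ((z → z) ∧ ¬¬x)) ∧ (y → ¬(x ∧ y))) ∨ (x ∨ ¬z)) → (y ∨ ((¬¬x ∧ y) → z))): min(1, 1 − 0.9 + 0.7) = 0.8

0.80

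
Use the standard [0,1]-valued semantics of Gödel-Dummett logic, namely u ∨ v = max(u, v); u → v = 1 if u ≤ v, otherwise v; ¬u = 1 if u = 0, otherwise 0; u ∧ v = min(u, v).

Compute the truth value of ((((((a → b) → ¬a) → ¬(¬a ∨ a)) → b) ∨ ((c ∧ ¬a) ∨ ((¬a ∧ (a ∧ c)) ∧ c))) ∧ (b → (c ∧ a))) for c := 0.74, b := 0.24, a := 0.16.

0.16

(a → b): 0.16 ≤ 0.24, so result = 1
¬a: Gödel ¬ of 0.16 = 0 (operand ≠ 0)
((a → b) → ¬a): 1 > 0, so result = 0
¬a: Gödel ¬ of 0.16 = 0 (operand ≠ 0)
(¬a ∨ a) = max(0, 0.16) = 0.16
¬(¬a ∨ a): Gödel ¬ of 0.16 = 0 (operand ≠ 0)
(((a → b) → ¬a) → ¬(¬a ∨ a)): 0 ≤ 0, so result = 1
((((a → b) → ¬a) → ¬(¬a ∨ a)) → b): 1 > 0.24, so result = 0.24
¬a: Gödel ¬ of 0.16 = 0 (operand ≠ 0)
(c ∧ ¬a) = min(0.74, 0) = 0
¬a: Gödel ¬ of 0.16 = 0 (operand ≠ 0)
(a ∧ c) = min(0.16, 0.74) = 0.16
(¬a ∧ (a ∧ c)) = min(0, 0.16) = 0
((¬a ∧ (a ∧ c)) ∧ c) = min(0, 0.74) = 0
((c ∧ ¬a) ∨ ((¬a ∧ (a ∧ c)) ∧ c)) = max(0, 0) = 0
(((((a → b) → ¬a) → ¬(¬a ∨ a)) → b) ∨ ((c ∧ ¬a) ∨ ((¬a ∧ (a ∧ c)) ∧ c))) = max(0.24, 0) = 0.24
(c ∧ a) = min(0.74, 0.16) = 0.16
(b → (c ∧ a)): 0.24 > 0.16, so result = 0.16
((((((a → b) → ¬a) → ¬(¬a ∨ a)) → b) ∨ ((c ∧ ¬a) ∨ ((¬a ∧ (a ∧ c)) ∧ c))) ∧ (b → (c ∧ a))) = min(0.24, 0.16) = 0.16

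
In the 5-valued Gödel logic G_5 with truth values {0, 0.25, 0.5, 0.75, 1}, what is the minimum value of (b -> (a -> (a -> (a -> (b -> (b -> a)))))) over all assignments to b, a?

1.00

Every assignment gives 1. For instance at b = 0, a = 0:
  (b -> a): 0 ≤ 0, so result = 1
  (b -> (b -> a)): 0 ≤ 1, so result = 1
  (a -> (b -> (b -> a))): 0 ≤ 1, so result = 1
  (a -> (a -> (b -> (b -> a)))): 0 ≤ 1, so result = 1
  (a -> (a -> (a -> (b -> (b -> a))))): 0 ≤ 1, so result = 1
  (b -> (a -> (a -> (a -> (b -> (b -> a)))))): 0 ≤ 1, so result = 1
All 25 assignments give value 1 — the formula is a G_5-tautology.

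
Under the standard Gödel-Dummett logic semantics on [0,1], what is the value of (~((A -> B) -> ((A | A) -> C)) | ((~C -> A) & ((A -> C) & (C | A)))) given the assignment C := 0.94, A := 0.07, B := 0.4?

0.94

(A -> B): 0.07 ≤ 0.4, so result = 1
(A | A) = max(0.07, 0.07) = 0.07
((A | A) -> C): 0.07 ≤ 0.94, so result = 1
((A -> B) -> ((A | A) -> C)): 1 ≤ 1, so result = 1
~((A -> B) -> ((A | A) -> C)): Gödel ¬ of 1 = 0 (operand ≠ 0)
~C: Gödel ¬ of 0.94 = 0 (operand ≠ 0)
(~C -> A): 0 ≤ 0.07, so result = 1
(A -> C): 0.07 ≤ 0.94, so result = 1
(C | A) = max(0.94, 0.07) = 0.94
((A -> C) & (C | A)) = min(1, 0.94) = 0.94
((~C -> A) & ((A -> C) & (C | A))) = min(1, 0.94) = 0.94
(~((A -> B) -> ((A | A) -> C)) | ((~C -> A) & ((A -> C) & (C | A)))) = max(0, 0.94) = 0.94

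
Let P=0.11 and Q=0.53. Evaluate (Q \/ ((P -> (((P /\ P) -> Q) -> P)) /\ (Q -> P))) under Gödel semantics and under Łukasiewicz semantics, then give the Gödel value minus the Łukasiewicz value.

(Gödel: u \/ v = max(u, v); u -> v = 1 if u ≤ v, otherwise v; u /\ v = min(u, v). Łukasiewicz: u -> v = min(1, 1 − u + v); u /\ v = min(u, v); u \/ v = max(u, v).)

Gödel evaluation:
  (P /\ P) = min(0.11, 0.11) = 0.11
  ((P /\ P) -> Q): 0.11 ≤ 0.53, so result = 1
  (((P /\ P) -> Q) -> P): 1 > 0.11, so result = 0.11
  (P -> (((P /\ P) -> Q) -> P)): 0.11 ≤ 0.11, so result = 1
  (Q -> P): 0.53 > 0.11, so result = 0.11
  ((P -> (((P /\ P) -> Q) -> P)) /\ (Q -> P)) = min(1, 0.11) = 0.11
  (Q \/ ((P -> (((P /\ P) -> Q) -> P)) /\ (Q -> P))) = max(0.53, 0.11) = 0.53
  Gödel value = 0.53
Łukasiewicz evaluation:
  (P /\ P) = min(0.11, 0.11) = 0.11
  ((P /\ P) -> Q): min(1, 1 − 0.11 + 0.53) = 1
  (((P /\ P) -> Q) -> P): min(1, 1 − 1 + 0.11) = 0.11
  (P -> (((P /\ P) -> Q) -> P)): min(1, 1 − 0.11 + 0.11) = 1
  (Q -> P): min(1, 1 − 0.53 + 0.11) = 0.58
  ((P -> (((P /\ P) -> Q) -> P)) /\ (Q -> P)) = min(1, 0.58) = 0.58
  (Q \/ ((P -> (((P /\ P) -> Q) -> P)) /\ (Q -> P))) = max(0.53, 0.58) = 0.58
  Łukasiewicz value = 0.58
Difference: 0.53 − 0.58 = -0.05

-0.05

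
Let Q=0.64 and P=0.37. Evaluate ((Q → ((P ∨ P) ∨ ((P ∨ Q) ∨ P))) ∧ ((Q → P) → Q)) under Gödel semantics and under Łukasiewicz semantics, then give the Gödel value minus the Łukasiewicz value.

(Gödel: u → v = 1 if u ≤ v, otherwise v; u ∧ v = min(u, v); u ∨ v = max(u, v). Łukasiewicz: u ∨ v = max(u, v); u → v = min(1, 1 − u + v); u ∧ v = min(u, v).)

Gödel evaluation:
  (P ∨ P) = max(0.37, 0.37) = 0.37
  (P ∨ Q) = max(0.37, 0.64) = 0.64
  ((P ∨ Q) ∨ P) = max(0.64, 0.37) = 0.64
  ((P ∨ P) ∨ ((P ∨ Q) ∨ P)) = max(0.37, 0.64) = 0.64
  (Q → ((P ∨ P) ∨ ((P ∨ Q) ∨ P))): 0.64 ≤ 0.64, so result = 1
  (Q → P): 0.64 > 0.37, so result = 0.37
  ((Q → P) → Q): 0.37 ≤ 0.64, so result = 1
  ((Q → ((P ∨ P) ∨ ((P ∨ Q) ∨ P))) ∧ ((Q → P) → Q)) = min(1, 1) = 1
  Gödel value = 1
Łukasiewicz evaluation:
  (P ∨ P) = max(0.37, 0.37) = 0.37
  (P ∨ Q) = max(0.37, 0.64) = 0.64
  ((P ∨ Q) ∨ P) = max(0.64, 0.37) = 0.64
  ((P ∨ P) ∨ ((P ∨ Q) ∨ P)) = max(0.37, 0.64) = 0.64
  (Q → ((P ∨ P) ∨ ((P ∨ Q) ∨ P))): min(1, 1 − 0.64 + 0.64) = 1
  (Q → P): min(1, 1 − 0.64 + 0.37) = 0.73
  ((Q → P) → Q): min(1, 1 − 0.73 + 0.64) = 0.91
  ((Q → ((P ∨ P) ∨ ((P ∨ Q) ∨ P))) ∧ ((Q → P) → Q)) = min(1, 0.91) = 0.91
  Łukasiewicz value = 0.91
Difference: 1 − 0.91 = 0.09

0.09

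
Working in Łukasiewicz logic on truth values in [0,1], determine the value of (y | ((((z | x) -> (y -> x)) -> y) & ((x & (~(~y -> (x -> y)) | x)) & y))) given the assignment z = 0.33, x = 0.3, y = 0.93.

0.93

(z | x) = max(0.33, 0.3) = 0.33
(y -> x): min(1, 1 − 0.93 + 0.3) = 0.37
((z | x) -> (y -> x)): min(1, 1 − 0.33 + 0.37) = 1
(((z | x) -> (y -> x)) -> y): min(1, 1 − 1 + 0.93) = 0.93
~y: Łukasiewicz ¬ gives 1 − 0.93 = 0.07
(x -> y): min(1, 1 − 0.3 + 0.93) = 1
(~y -> (x -> y)): min(1, 1 − 0.07 + 1) = 1
~(~y -> (x -> y)): Łukasiewicz ¬ gives 1 − 1 = 0
(~(~y -> (x -> y)) | x) = max(0, 0.3) = 0.3
(x & (~(~y -> (x -> y)) | x)) = min(0.3, 0.3) = 0.3
((x & (~(~y -> (x -> y)) | x)) & y) = min(0.3, 0.93) = 0.3
((((z | x) -> (y -> x)) -> y) & ((x & (~(~y -> (x -> y)) | x)) & y)) = min(0.93, 0.3) = 0.3
(y | ((((z | x) -> (y -> x)) -> y) & ((x & (~(~y -> (x -> y)) | x)) & y))) = max(0.93, 0.3) = 0.93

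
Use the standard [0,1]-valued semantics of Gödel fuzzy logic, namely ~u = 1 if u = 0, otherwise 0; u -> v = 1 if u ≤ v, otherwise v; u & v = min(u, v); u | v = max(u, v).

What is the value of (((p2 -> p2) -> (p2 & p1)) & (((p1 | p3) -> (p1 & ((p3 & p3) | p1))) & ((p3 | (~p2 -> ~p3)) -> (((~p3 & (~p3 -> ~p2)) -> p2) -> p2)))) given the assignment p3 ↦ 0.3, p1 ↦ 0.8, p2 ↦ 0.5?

0.50

(p2 -> p2): 0.5 ≤ 0.5, so result = 1
(p2 & p1) = min(0.5, 0.8) = 0.5
((p2 -> p2) -> (p2 & p1)): 1 > 0.5, so result = 0.5
(p1 | p3) = max(0.8, 0.3) = 0.8
(p3 & p3) = min(0.3, 0.3) = 0.3
((p3 & p3) | p1) = max(0.3, 0.8) = 0.8
(p1 & ((p3 & p3) | p1)) = min(0.8, 0.8) = 0.8
((p1 | p3) -> (p1 & ((p3 & p3) | p1))): 0.8 ≤ 0.8, so result = 1
~p2: Gödel ¬ of 0.5 = 0 (operand ≠ 0)
~p3: Gödel ¬ of 0.3 = 0 (operand ≠ 0)
(~p2 -> ~p3): 0 ≤ 0, so result = 1
(p3 | (~p2 -> ~p3)) = max(0.3, 1) = 1
~p3: Gödel ¬ of 0.3 = 0 (operand ≠ 0)
~p3: Gödel ¬ of 0.3 = 0 (operand ≠ 0)
~p2: Gödel ¬ of 0.5 = 0 (operand ≠ 0)
(~p3 -> ~p2): 0 ≤ 0, so result = 1
(~p3 & (~p3 -> ~p2)) = min(0, 1) = 0
((~p3 & (~p3 -> ~p2)) -> p2): 0 ≤ 0.5, so result = 1
(((~p3 & (~p3 -> ~p2)) -> p2) -> p2): 1 > 0.5, so result = 0.5
((p3 | (~p2 -> ~p3)) -> (((~p3 & (~p3 -> ~p2)) -> p2) -> p2)): 1 > 0.5, so result = 0.5
(((p1 | p3) -> (p1 & ((p3 & p3) | p1))) & ((p3 | (~p2 -> ~p3)) -> (((~p3 & (~p3 -> ~p2)) -> p2) -> p2))) = min(1, 0.5) = 0.5
(((p2 -> p2) -> (p2 & p1)) & (((p1 | p3) -> (p1 & ((p3 & p3) | p1))) & ((p3 | (~p2 -> ~p3)) -> (((~p3 & (~p3 -> ~p2)) -> p2) -> p2)))) = min(0.5, 0.5) = 0.5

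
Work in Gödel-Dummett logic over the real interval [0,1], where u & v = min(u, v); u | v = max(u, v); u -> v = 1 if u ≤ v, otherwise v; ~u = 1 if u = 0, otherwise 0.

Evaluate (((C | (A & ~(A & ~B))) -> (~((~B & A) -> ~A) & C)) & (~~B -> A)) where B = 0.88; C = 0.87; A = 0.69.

~B: Gödel ¬ of 0.88 = 0 (operand ≠ 0)
(A & ~B) = min(0.69, 0) = 0
~(A & ~B): Gödel ¬ of 0 = 1 (operand is 0)
(A & ~(A & ~B)) = min(0.69, 1) = 0.69
(C | (A & ~(A & ~B))) = max(0.87, 0.69) = 0.87
~B: Gödel ¬ of 0.88 = 0 (operand ≠ 0)
(~B & A) = min(0, 0.69) = 0
~A: Gödel ¬ of 0.69 = 0 (operand ≠ 0)
((~B & A) -> ~A): 0 ≤ 0, so result = 1
~((~B & A) -> ~A): Gödel ¬ of 1 = 0 (operand ≠ 0)
(~((~B & A) -> ~A) & C) = min(0, 0.87) = 0
((C | (A & ~(A & ~B))) -> (~((~B & A) -> ~A) & C)): 0.87 > 0, so result = 0
~B: Gödel ¬ of 0.88 = 0 (operand ≠ 0)
~~B: Gödel ¬ of 0 = 1 (operand is 0)
(~~B -> A): 1 > 0.69, so result = 0.69
(((C | (A & ~(A & ~B))) -> (~((~B & A) -> ~A) & C)) & (~~B -> A)) = min(0, 0.69) = 0

0.00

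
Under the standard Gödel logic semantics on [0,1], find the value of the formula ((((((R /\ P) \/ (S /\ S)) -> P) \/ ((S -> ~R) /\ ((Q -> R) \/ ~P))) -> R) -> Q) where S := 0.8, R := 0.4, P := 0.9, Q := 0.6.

(R /\ P) = min(0.4, 0.9) = 0.4
(S /\ S) = min(0.8, 0.8) = 0.8
((R /\ P) \/ (S /\ S)) = max(0.4, 0.8) = 0.8
(((R /\ P) \/ (S /\ S)) -> P): 0.8 ≤ 0.9, so result = 1
~R: Gödel ¬ of 0.4 = 0 (operand ≠ 0)
(S -> ~R): 0.8 > 0, so result = 0
(Q -> R): 0.6 > 0.4, so result = 0.4
~P: Gödel ¬ of 0.9 = 0 (operand ≠ 0)
((Q -> R) \/ ~P) = max(0.4, 0) = 0.4
((S -> ~R) /\ ((Q -> R) \/ ~P)) = min(0, 0.4) = 0
((((R /\ P) \/ (S /\ S)) -> P) \/ ((S -> ~R) /\ ((Q -> R) \/ ~P))) = max(1, 0) = 1
(((((R /\ P) \/ (S /\ S)) -> P) \/ ((S -> ~R) /\ ((Q -> R) \/ ~P))) -> R): 1 > 0.4, so result = 0.4
((((((R /\ P) \/ (S /\ S)) -> P) \/ ((S -> ~R) /\ ((Q -> R) \/ ~P))) -> R) -> Q): 0.4 ≤ 0.6, so result = 1

1.00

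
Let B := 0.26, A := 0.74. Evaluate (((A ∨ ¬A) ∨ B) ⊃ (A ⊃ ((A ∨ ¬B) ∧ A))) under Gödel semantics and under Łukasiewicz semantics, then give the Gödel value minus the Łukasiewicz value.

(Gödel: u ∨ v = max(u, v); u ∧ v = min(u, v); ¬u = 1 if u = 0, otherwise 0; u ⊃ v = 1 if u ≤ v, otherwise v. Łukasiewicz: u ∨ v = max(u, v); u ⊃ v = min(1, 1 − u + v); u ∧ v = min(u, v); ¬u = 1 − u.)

Gödel evaluation:
  ¬A: Gödel ¬ of 0.74 = 0 (operand ≠ 0)
  (A ∨ ¬A) = max(0.74, 0) = 0.74
  ((A ∨ ¬A) ∨ B) = max(0.74, 0.26) = 0.74
  ¬B: Gödel ¬ of 0.26 = 0 (operand ≠ 0)
  (A ∨ ¬B) = max(0.74, 0) = 0.74
  ((A ∨ ¬B) ∧ A) = min(0.74, 0.74) = 0.74
  (A ⊃ ((A ∨ ¬B) ∧ A)): 0.74 ≤ 0.74, so result = 1
  (((A ∨ ¬A) ∨ B) ⊃ (A ⊃ ((A ∨ ¬B) ∧ A))): 0.74 ≤ 1, so result = 1
  Gödel value = 1
Łukasiewicz evaluation:
  ¬A: Łukasiewicz ¬ gives 1 − 0.74 = 0.26
  (A ∨ ¬A) = max(0.74, 0.26) = 0.74
  ((A ∨ ¬A) ∨ B) = max(0.74, 0.26) = 0.74
  ¬B: Łukasiewicz ¬ gives 1 − 0.26 = 0.74
  (A ∨ ¬B) = max(0.74, 0.74) = 0.74
  ((A ∨ ¬B) ∧ A) = min(0.74, 0.74) = 0.74
  (A ⊃ ((A ∨ ¬B) ∧ A)): min(1, 1 − 0.74 + 0.74) = 1
  (((A ∨ ¬A) ∨ B) ⊃ (A ⊃ ((A ∨ ¬B) ∧ A))): min(1, 1 − 0.74 + 1) = 1
  Łukasiewicz value = 1
Difference: 1 − 1 = 0.00

0.00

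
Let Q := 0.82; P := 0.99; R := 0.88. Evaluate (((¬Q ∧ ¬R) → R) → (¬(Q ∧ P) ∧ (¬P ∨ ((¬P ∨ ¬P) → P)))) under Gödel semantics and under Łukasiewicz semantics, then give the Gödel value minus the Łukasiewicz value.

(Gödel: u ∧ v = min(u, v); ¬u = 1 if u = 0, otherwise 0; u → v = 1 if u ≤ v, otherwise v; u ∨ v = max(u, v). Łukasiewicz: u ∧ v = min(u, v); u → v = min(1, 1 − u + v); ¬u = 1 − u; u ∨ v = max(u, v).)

-0.18

Gödel evaluation:
  ¬Q: Gödel ¬ of 0.82 = 0 (operand ≠ 0)
  ¬R: Gödel ¬ of 0.88 = 0 (operand ≠ 0)
  (¬Q ∧ ¬R) = min(0, 0) = 0
  ((¬Q ∧ ¬R) → R): 0 ≤ 0.88, so result = 1
  (Q ∧ P) = min(0.82, 0.99) = 0.82
  ¬(Q ∧ P): Gödel ¬ of 0.82 = 0 (operand ≠ 0)
  ¬P: Gödel ¬ of 0.99 = 0 (operand ≠ 0)
  ¬P: Gödel ¬ of 0.99 = 0 (operand ≠ 0)
  ¬P: Gödel ¬ of 0.99 = 0 (operand ≠ 0)
  (¬P ∨ ¬P) = max(0, 0) = 0
  ((¬P ∨ ¬P) → P): 0 ≤ 0.99, so result = 1
  (¬P ∨ ((¬P ∨ ¬P) → P)) = max(0, 1) = 1
  (¬(Q ∧ P) ∧ (¬P ∨ ((¬P ∨ ¬P) → P))) = min(0, 1) = 0
  (((¬Q ∧ ¬R) → R) → (¬(Q ∧ P) ∧ (¬P ∨ ((¬P ∨ ¬P) → P)))): 1 > 0, so result = 0
  Gödel value = 0
Łukasiewicz evaluation:
  ¬Q: Łukasiewicz ¬ gives 1 − 0.82 = 0.18
  ¬R: Łukasiewicz ¬ gives 1 − 0.88 = 0.12
  (¬Q ∧ ¬R) = min(0.18, 0.12) = 0.12
  ((¬Q ∧ ¬R) → R): min(1, 1 − 0.12 + 0.88) = 1
  (Q ∧ P) = min(0.82, 0.99) = 0.82
  ¬(Q ∧ P): Łukasiewicz ¬ gives 1 − 0.82 = 0.18
  ¬P: Łukasiewicz ¬ gives 1 − 0.99 = 0.01
  ¬P: Łukasiewicz ¬ gives 1 − 0.99 = 0.01
  ¬P: Łukasiewicz ¬ gives 1 − 0.99 = 0.01
  (¬P ∨ ¬P) = max(0.01, 0.01) = 0.01
  ((¬P ∨ ¬P) → P): min(1, 1 − 0.01 + 0.99) = 1
  (¬P ∨ ((¬P ∨ ¬P) → P)) = max(0.01, 1) = 1
  (¬(Q ∧ P) ∧ (¬P ∨ ((¬P ∨ ¬P) → P))) = min(0.18, 1) = 0.18
  (((¬Q ∧ ¬R) → R) → (¬(Q ∧ P) ∧ (¬P ∨ ((¬P ∨ ¬P) → P)))): min(1, 1 − 1 + 0.18) = 0.18
  Łukasiewicz value = 0.18
Difference: 0 − 0.18 = -0.18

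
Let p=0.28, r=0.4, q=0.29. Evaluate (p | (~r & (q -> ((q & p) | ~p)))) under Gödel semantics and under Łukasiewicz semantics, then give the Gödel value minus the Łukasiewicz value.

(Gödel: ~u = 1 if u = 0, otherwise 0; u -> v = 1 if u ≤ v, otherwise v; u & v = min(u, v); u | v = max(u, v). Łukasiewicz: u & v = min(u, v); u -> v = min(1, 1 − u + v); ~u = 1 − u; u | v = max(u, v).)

Gödel evaluation:
  ~r: Gödel ¬ of 0.4 = 0 (operand ≠ 0)
  (q & p) = min(0.29, 0.28) = 0.28
  ~p: Gödel ¬ of 0.28 = 0 (operand ≠ 0)
  ((q & p) | ~p) = max(0.28, 0) = 0.28
  (q -> ((q & p) | ~p)): 0.29 > 0.28, so result = 0.28
  (~r & (q -> ((q & p) | ~p))) = min(0, 0.28) = 0
  (p | (~r & (q -> ((q & p) | ~p)))) = max(0.28, 0) = 0.28
  Gödel value = 0.28
Łukasiewicz evaluation:
  ~r: Łukasiewicz ¬ gives 1 − 0.4 = 0.6
  (q & p) = min(0.29, 0.28) = 0.28
  ~p: Łukasiewicz ¬ gives 1 − 0.28 = 0.72
  ((q & p) | ~p) = max(0.28, 0.72) = 0.72
  (q -> ((q & p) | ~p)): min(1, 1 − 0.29 + 0.72) = 1
  (~r & (q -> ((q & p) | ~p))) = min(0.6, 1) = 0.6
  (p | (~r & (q -> ((q & p) | ~p)))) = max(0.28, 0.6) = 0.6
  Łukasiewicz value = 0.6
Difference: 0.28 − 0.6 = -0.32

-0.32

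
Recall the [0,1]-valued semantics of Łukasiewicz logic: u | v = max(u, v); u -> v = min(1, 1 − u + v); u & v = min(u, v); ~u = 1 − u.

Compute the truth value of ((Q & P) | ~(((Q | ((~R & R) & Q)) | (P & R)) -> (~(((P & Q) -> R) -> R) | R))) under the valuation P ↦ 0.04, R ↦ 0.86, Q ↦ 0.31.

(Q & P) = min(0.31, 0.04) = 0.04
~R: Łukasiewicz ¬ gives 1 − 0.86 = 0.14
(~R & R) = min(0.14, 0.86) = 0.14
((~R & R) & Q) = min(0.14, 0.31) = 0.14
(Q | ((~R & R) & Q)) = max(0.31, 0.14) = 0.31
(P & R) = min(0.04, 0.86) = 0.04
((Q | ((~R & R) & Q)) | (P & R)) = max(0.31, 0.04) = 0.31
(P & Q) = min(0.04, 0.31) = 0.04
((P & Q) -> R): min(1, 1 − 0.04 + 0.86) = 1
(((P & Q) -> R) -> R): min(1, 1 − 1 + 0.86) = 0.86
~(((P & Q) -> R) -> R): Łukasiewicz ¬ gives 1 − 0.86 = 0.14
(~(((P & Q) -> R) -> R) | R) = max(0.14, 0.86) = 0.86
(((Q | ((~R & R) & Q)) | (P & R)) -> (~(((P & Q) -> R) -> R) | R)): min(1, 1 − 0.31 + 0.86) = 1
~(((Q | ((~R & R) & Q)) | (P & R)) -> (~(((P & Q) -> R) -> R) | R)): Łukasiewicz ¬ gives 1 − 1 = 0
((Q & P) | ~(((Q | ((~R & R) & Q)) | (P & R)) -> (~(((P & Q) -> R) -> R) | R))) = max(0.04, 0) = 0.04

0.04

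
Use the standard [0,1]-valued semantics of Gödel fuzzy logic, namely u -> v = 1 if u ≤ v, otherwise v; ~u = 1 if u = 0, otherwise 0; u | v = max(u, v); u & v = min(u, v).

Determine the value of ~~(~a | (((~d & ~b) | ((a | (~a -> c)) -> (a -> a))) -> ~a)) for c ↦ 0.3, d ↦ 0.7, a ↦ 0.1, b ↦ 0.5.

~a: Gödel ¬ of 0.1 = 0 (operand ≠ 0)
~d: Gödel ¬ of 0.7 = 0 (operand ≠ 0)
~b: Gödel ¬ of 0.5 = 0 (operand ≠ 0)
(~d & ~b) = min(0, 0) = 0
~a: Gödel ¬ of 0.1 = 0 (operand ≠ 0)
(~a -> c): 0 ≤ 0.3, so result = 1
(a | (~a -> c)) = max(0.1, 1) = 1
(a -> a): 0.1 ≤ 0.1, so result = 1
((a | (~a -> c)) -> (a -> a)): 1 ≤ 1, so result = 1
((~d & ~b) | ((a | (~a -> c)) -> (a -> a))) = max(0, 1) = 1
~a: Gödel ¬ of 0.1 = 0 (operand ≠ 0)
(((~d & ~b) | ((a | (~a -> c)) -> (a -> a))) -> ~a): 1 > 0, so result = 0
(~a | (((~d & ~b) | ((a | (~a -> c)) -> (a -> a))) -> ~a)) = max(0, 0) = 0
~(~a | (((~d & ~b) | ((a | (~a -> c)) -> (a -> a))) -> ~a)): Gödel ¬ of 0 = 1 (operand is 0)
~~(~a | (((~d & ~b) | ((a | (~a -> c)) -> (a -> a))) -> ~a)): Gödel ¬ of 1 = 0 (operand ≠ 0)

0.00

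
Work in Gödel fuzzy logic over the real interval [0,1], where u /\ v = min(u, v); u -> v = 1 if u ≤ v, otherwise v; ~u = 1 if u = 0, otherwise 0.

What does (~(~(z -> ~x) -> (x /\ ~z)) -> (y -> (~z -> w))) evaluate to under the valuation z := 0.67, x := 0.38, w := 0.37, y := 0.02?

~x: Gödel ¬ of 0.38 = 0 (operand ≠ 0)
(z -> ~x): 0.67 > 0, so result = 0
~(z -> ~x): Gödel ¬ of 0 = 1 (operand is 0)
~z: Gödel ¬ of 0.67 = 0 (operand ≠ 0)
(x /\ ~z) = min(0.38, 0) = 0
(~(z -> ~x) -> (x /\ ~z)): 1 > 0, so result = 0
~(~(z -> ~x) -> (x /\ ~z)): Gödel ¬ of 0 = 1 (operand is 0)
~z: Gödel ¬ of 0.67 = 0 (operand ≠ 0)
(~z -> w): 0 ≤ 0.37, so result = 1
(y -> (~z -> w)): 0.02 ≤ 1, so result = 1
(~(~(z -> ~x) -> (x /\ ~z)) -> (y -> (~z -> w))): 1 ≤ 1, so result = 1

1.00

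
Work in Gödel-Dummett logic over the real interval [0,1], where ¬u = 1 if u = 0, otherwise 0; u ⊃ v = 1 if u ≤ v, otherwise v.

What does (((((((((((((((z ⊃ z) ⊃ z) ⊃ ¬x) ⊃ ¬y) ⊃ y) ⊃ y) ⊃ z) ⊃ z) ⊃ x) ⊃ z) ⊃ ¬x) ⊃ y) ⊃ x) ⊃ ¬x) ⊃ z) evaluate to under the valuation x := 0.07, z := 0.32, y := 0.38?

1.00

(z ⊃ z): 0.32 ≤ 0.32, so result = 1
((z ⊃ z) ⊃ z): 1 > 0.32, so result = 0.32
¬x: Gödel ¬ of 0.07 = 0 (operand ≠ 0)
(((z ⊃ z) ⊃ z) ⊃ ¬x): 0.32 > 0, so result = 0
¬y: Gödel ¬ of 0.38 = 0 (operand ≠ 0)
((((z ⊃ z) ⊃ z) ⊃ ¬x) ⊃ ¬y): 0 ≤ 0, so result = 1
(((((z ⊃ z) ⊃ z) ⊃ ¬x) ⊃ ¬y) ⊃ y): 1 > 0.38, so result = 0.38
((((((z ⊃ z) ⊃ z) ⊃ ¬x) ⊃ ¬y) ⊃ y) ⊃ y): 0.38 ≤ 0.38, so result = 1
(((((((z ⊃ z) ⊃ z) ⊃ ¬x) ⊃ ¬y) ⊃ y) ⊃ y) ⊃ z): 1 > 0.32, so result = 0.32
((((((((z ⊃ z) ⊃ z) ⊃ ¬x) ⊃ ¬y) ⊃ y) ⊃ y) ⊃ z) ⊃ z): 0.32 ≤ 0.32, so result = 1
(((((((((z ⊃ z) ⊃ z) ⊃ ¬x) ⊃ ¬y) ⊃ y) ⊃ y) ⊃ z) ⊃ z) ⊃ x): 1 > 0.07, so result = 0.07
((((((((((z ⊃ z) ⊃ z) ⊃ ¬x) ⊃ ¬y) ⊃ y) ⊃ y) ⊃ z) ⊃ z) ⊃ x) ⊃ z): 0.07 ≤ 0.32, so result = 1
¬x: Gödel ¬ of 0.07 = 0 (operand ≠ 0)
(((((((((((z ⊃ z) ⊃ z) ⊃ ¬x) ⊃ ¬y) ⊃ y) ⊃ y) ⊃ z) ⊃ z) ⊃ x) ⊃ z) ⊃ ¬x): 1 > 0, so result = 0
((((((((((((z ⊃ z) ⊃ z) ⊃ ¬x) ⊃ ¬y) ⊃ y) ⊃ y) ⊃ z) ⊃ z) ⊃ x) ⊃ z) ⊃ ¬x) ⊃ y): 0 ≤ 0.38, so result = 1
(((((((((((((z ⊃ z) ⊃ z) ⊃ ¬x) ⊃ ¬y) ⊃ y) ⊃ y) ⊃ z) ⊃ z) ⊃ x) ⊃ z) ⊃ ¬x) ⊃ y) ⊃ x): 1 > 0.07, so result = 0.07
¬x: Gödel ¬ of 0.07 = 0 (operand ≠ 0)
((((((((((((((z ⊃ z) ⊃ z) ⊃ ¬x) ⊃ ¬y) ⊃ y) ⊃ y) ⊃ z) ⊃ z) ⊃ x) ⊃ z) ⊃ ¬x) ⊃ y) ⊃ x) ⊃ ¬x): 0.07 > 0, so result = 0
(((((((((((((((z ⊃ z) ⊃ z) ⊃ ¬x) ⊃ ¬y) ⊃ y) ⊃ y) ⊃ z) ⊃ z) ⊃ x) ⊃ z) ⊃ ¬x) ⊃ y) ⊃ x) ⊃ ¬x) ⊃ z): 0 ≤ 0.32, so result = 1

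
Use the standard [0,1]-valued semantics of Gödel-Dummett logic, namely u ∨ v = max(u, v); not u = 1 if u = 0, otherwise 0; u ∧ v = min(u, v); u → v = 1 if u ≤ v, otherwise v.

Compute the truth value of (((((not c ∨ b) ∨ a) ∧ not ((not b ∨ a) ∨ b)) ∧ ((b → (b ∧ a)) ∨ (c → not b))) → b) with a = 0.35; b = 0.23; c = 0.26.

1.00

not c: Gödel ¬ of 0.26 = 0 (operand ≠ 0)
(not c ∨ b) = max(0, 0.23) = 0.23
((not c ∨ b) ∨ a) = max(0.23, 0.35) = 0.35
not b: Gödel ¬ of 0.23 = 0 (operand ≠ 0)
(not b ∨ a) = max(0, 0.35) = 0.35
((not b ∨ a) ∨ b) = max(0.35, 0.23) = 0.35
not ((not b ∨ a) ∨ b): Gödel ¬ of 0.35 = 0 (operand ≠ 0)
(((not c ∨ b) ∨ a) ∧ not ((not b ∨ a) ∨ b)) = min(0.35, 0) = 0
(b ∧ a) = min(0.23, 0.35) = 0.23
(b → (b ∧ a)): 0.23 ≤ 0.23, so result = 1
not b: Gödel ¬ of 0.23 = 0 (operand ≠ 0)
(c → not b): 0.26 > 0, so result = 0
((b → (b ∧ a)) ∨ (c → not b)) = max(1, 0) = 1
((((not c ∨ b) ∨ a) ∧ not ((not b ∨ a) ∨ b)) ∧ ((b → (b ∧ a)) ∨ (c → not b))) = min(0, 1) = 0
(((((not c ∨ b) ∨ a) ∧ not ((not b ∨ a) ∨ b)) ∧ ((b → (b ∧ a)) ∨ (c → not b))) → b): 0 ≤ 0.23, so result = 1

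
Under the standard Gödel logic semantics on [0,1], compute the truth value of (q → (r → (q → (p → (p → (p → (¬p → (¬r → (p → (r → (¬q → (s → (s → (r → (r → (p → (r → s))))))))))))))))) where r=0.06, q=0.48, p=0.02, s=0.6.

1.00

¬p: Gödel ¬ of 0.02 = 0 (operand ≠ 0)
¬r: Gödel ¬ of 0.06 = 0 (operand ≠ 0)
¬q: Gödel ¬ of 0.48 = 0 (operand ≠ 0)
(r → s): 0.06 ≤ 0.6, so result = 1
(p → (r → s)): 0.02 ≤ 1, so result = 1
(r → (p → (r → s))): 0.06 ≤ 1, so result = 1
(r → (r → (p → (r → s)))): 0.06 ≤ 1, so result = 1
(s → (r → (r → (p → (r → s))))): 0.6 ≤ 1, so result = 1
(s → (s → (r → (r → (p → (r → s)))))): 0.6 ≤ 1, so result = 1
(¬q → (s → (s → (r → (r → (p → (r → s))))))): 0 ≤ 1, so result = 1
(r → (¬q → (s → (s → (r → (r → (p → (r → s)))))))): 0.06 ≤ 1, so result = 1
(p → (r → (¬q → (s → (s → (r → (r → (p → (r → s))))))))): 0.02 ≤ 1, so result = 1
(¬r → (p → (r → (¬q → (s → (s → (r → (r → (p → (r → s)))))))))): 0 ≤ 1, so result = 1
(¬p → (¬r → (p → (r → (¬q → (s → (s → (r → (r → (p → (r → s))))))))))): 0 ≤ 1, so result = 1
(p → (¬p → (¬r → (p → (r → (¬q → (s → (s → (r → (r → (p → (r → s)))))))))))): 0.02 ≤ 1, so result = 1
(p → (p → (¬p → (¬r → (p → (r → (¬q → (s → (s → (r → (r → (p → (r → s))))))))))))): 0.02 ≤ 1, so result = 1
(p → (p → (p → (¬p → (¬r → (p → (r → (¬q → (s → (s → (r → (r → (p → (r → s)))))))))))))): 0.02 ≤ 1, so result = 1
(q → (p → (p → (p → (¬p → (¬r → (p → (r → (¬q → (s → (s → (r → (r → (p → (r → s))))))))))))))): 0.48 ≤ 1, so result = 1
(r → (q → (p → (p → (p → (¬p → (¬r → (p → (r → (¬q → (s → (s → (r → (r → (p → (r → s)))))))))))))))): 0.06 ≤ 1, so result = 1
(q → (r → (q → (p → (p → (p → (¬p → (¬r → (p → (r → (¬q → (s → (s → (r → (r → (p → (r → s))))))))))))))))): 0.48 ≤ 1, so result = 1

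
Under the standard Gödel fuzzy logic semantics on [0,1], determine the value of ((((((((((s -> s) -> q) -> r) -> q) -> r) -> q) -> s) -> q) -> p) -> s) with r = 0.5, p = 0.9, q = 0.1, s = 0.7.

0.70

(s -> s): 0.7 ≤ 0.7, so result = 1
((s -> s) -> q): 1 > 0.1, so result = 0.1
(((s -> s) -> q) -> r): 0.1 ≤ 0.5, so result = 1
((((s -> s) -> q) -> r) -> q): 1 > 0.1, so result = 0.1
(((((s -> s) -> q) -> r) -> q) -> r): 0.1 ≤ 0.5, so result = 1
((((((s -> s) -> q) -> r) -> q) -> r) -> q): 1 > 0.1, so result = 0.1
(((((((s -> s) -> q) -> r) -> q) -> r) -> q) -> s): 0.1 ≤ 0.7, so result = 1
((((((((s -> s) -> q) -> r) -> q) -> r) -> q) -> s) -> q): 1 > 0.1, so result = 0.1
(((((((((s -> s) -> q) -> r) -> q) -> r) -> q) -> s) -> q) -> p): 0.1 ≤ 0.9, so result = 1
((((((((((s -> s) -> q) -> r) -> q) -> r) -> q) -> s) -> q) -> p) -> s): 1 > 0.7, so result = 0.7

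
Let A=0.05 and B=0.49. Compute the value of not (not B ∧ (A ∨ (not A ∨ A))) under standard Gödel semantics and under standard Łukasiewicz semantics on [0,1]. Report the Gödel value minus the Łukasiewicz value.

0.51

Gödel evaluation:
  not B: Gödel ¬ of 0.49 = 0 (operand ≠ 0)
  not A: Gödel ¬ of 0.05 = 0 (operand ≠ 0)
  (not A ∨ A) = max(0, 0.05) = 0.05
  (A ∨ (not A ∨ A)) = max(0.05, 0.05) = 0.05
  (not B ∧ (A ∨ (not A ∨ A))) = min(0, 0.05) = 0
  not (not B ∧ (A ∨ (not A ∨ A))): Gödel ¬ of 0 = 1 (operand is 0)
  Gödel value = 1
Łukasiewicz evaluation:
  not B: Łukasiewicz ¬ gives 1 − 0.49 = 0.51
  not A: Łukasiewicz ¬ gives 1 − 0.05 = 0.95
  (not A ∨ A) = max(0.95, 0.05) = 0.95
  (A ∨ (not A ∨ A)) = max(0.05, 0.95) = 0.95
  (not B ∧ (A ∨ (not A ∨ A))) = min(0.51, 0.95) = 0.51
  not (not B ∧ (A ∨ (not A ∨ A))): Łukasiewicz ¬ gives 1 − 0.51 = 0.49
  Łukasiewicz value = 0.49
Difference: 1 − 0.49 = 0.51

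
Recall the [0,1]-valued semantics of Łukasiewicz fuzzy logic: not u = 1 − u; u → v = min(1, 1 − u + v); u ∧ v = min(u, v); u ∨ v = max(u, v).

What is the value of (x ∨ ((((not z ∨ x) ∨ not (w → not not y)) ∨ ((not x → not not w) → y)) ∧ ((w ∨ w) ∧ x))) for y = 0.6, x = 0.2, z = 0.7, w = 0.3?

0.20

not z: Łukasiewicz ¬ gives 1 − 0.7 = 0.3
(not z ∨ x) = max(0.3, 0.2) = 0.3
not y: Łukasiewicz ¬ gives 1 − 0.6 = 0.4
not not y: Łukasiewicz ¬ gives 1 − 0.4 = 0.6
(w → not not y): min(1, 1 − 0.3 + 0.6) = 1
not (w → not not y): Łukasiewicz ¬ gives 1 − 1 = 0
((not z ∨ x) ∨ not (w → not not y)) = max(0.3, 0) = 0.3
not x: Łukasiewicz ¬ gives 1 − 0.2 = 0.8
not w: Łukasiewicz ¬ gives 1 − 0.3 = 0.7
not not w: Łukasiewicz ¬ gives 1 − 0.7 = 0.3
(not x → not not w): min(1, 1 − 0.8 + 0.3) = 0.5
((not x → not not w) → y): min(1, 1 − 0.5 + 0.6) = 1
(((not z ∨ x) ∨ not (w → not not y)) ∨ ((not x → not not w) → y)) = max(0.3, 1) = 1
(w ∨ w) = max(0.3, 0.3) = 0.3
((w ∨ w) ∧ x) = min(0.3, 0.2) = 0.2
((((not z ∨ x) ∨ not (w → not not y)) ∨ ((not x → not not w) → y)) ∧ ((w ∨ w) ∧ x)) = min(1, 0.2) = 0.2
(x ∨ ((((not z ∨ x) ∨ not (w → not not y)) ∨ ((not x → not not w) → y)) ∧ ((w ∨ w) ∧ x))) = max(0.2, 0.2) = 0.2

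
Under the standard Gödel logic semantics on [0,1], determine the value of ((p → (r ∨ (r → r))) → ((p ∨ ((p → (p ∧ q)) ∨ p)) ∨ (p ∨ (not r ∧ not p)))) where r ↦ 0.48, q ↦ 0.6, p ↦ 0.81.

0.81

(r → r): 0.48 ≤ 0.48, so result = 1
(r ∨ (r → r)) = max(0.48, 1) = 1
(p → (r ∨ (r → r))): 0.81 ≤ 1, so result = 1
(p ∧ q) = min(0.81, 0.6) = 0.6
(p → (p ∧ q)): 0.81 > 0.6, so result = 0.6
((p → (p ∧ q)) ∨ p) = max(0.6, 0.81) = 0.81
(p ∨ ((p → (p ∧ q)) ∨ p)) = max(0.81, 0.81) = 0.81
not r: Gödel ¬ of 0.48 = 0 (operand ≠ 0)
not p: Gödel ¬ of 0.81 = 0 (operand ≠ 0)
(not r ∧ not p) = min(0, 0) = 0
(p ∨ (not r ∧ not p)) = max(0.81, 0) = 0.81
((p ∨ ((p → (p ∧ q)) ∨ p)) ∨ (p ∨ (not r ∧ not p))) = max(0.81, 0.81) = 0.81
((p → (r ∨ (r → r))) → ((p ∨ ((p → (p ∧ q)) ∨ p)) ∨ (p ∨ (not r ∧ not p)))): 1 > 0.81, so result = 0.81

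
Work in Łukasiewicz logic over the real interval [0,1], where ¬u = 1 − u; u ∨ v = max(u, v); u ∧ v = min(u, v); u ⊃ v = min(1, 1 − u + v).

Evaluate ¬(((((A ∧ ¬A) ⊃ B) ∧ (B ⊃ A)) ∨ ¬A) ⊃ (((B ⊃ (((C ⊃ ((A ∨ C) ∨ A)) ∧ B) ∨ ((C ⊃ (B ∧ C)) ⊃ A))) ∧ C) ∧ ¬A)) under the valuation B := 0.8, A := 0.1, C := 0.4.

¬A: Łukasiewicz ¬ gives 1 − 0.1 = 0.9
(A ∧ ¬A) = min(0.1, 0.9) = 0.1
((A ∧ ¬A) ⊃ B): min(1, 1 − 0.1 + 0.8) = 1
(B ⊃ A): min(1, 1 − 0.8 + 0.1) = 0.3
(((A ∧ ¬A) ⊃ B) ∧ (B ⊃ A)) = min(1, 0.3) = 0.3
¬A: Łukasiewicz ¬ gives 1 − 0.1 = 0.9
((((A ∧ ¬A) ⊃ B) ∧ (B ⊃ A)) ∨ ¬A) = max(0.3, 0.9) = 0.9
(A ∨ C) = max(0.1, 0.4) = 0.4
((A ∨ C) ∨ A) = max(0.4, 0.1) = 0.4
(C ⊃ ((A ∨ C) ∨ A)): min(1, 1 − 0.4 + 0.4) = 1
((C ⊃ ((A ∨ C) ∨ A)) ∧ B) = min(1, 0.8) = 0.8
(B ∧ C) = min(0.8, 0.4) = 0.4
(C ⊃ (B ∧ C)): min(1, 1 − 0.4 + 0.4) = 1
((C ⊃ (B ∧ C)) ⊃ A): min(1, 1 − 1 + 0.1) = 0.1
(((C ⊃ ((A ∨ C) ∨ A)) ∧ B) ∨ ((C ⊃ (B ∧ C)) ⊃ A)) = max(0.8, 0.1) = 0.8
(B ⊃ (((C ⊃ ((A ∨ C) ∨ A)) ∧ B) ∨ ((C ⊃ (B ∧ C)) ⊃ A))): min(1, 1 − 0.8 + 0.8) = 1
((B ⊃ (((C ⊃ ((A ∨ C) ∨ A)) ∧ B) ∨ ((C ⊃ (B ∧ C)) ⊃ A))) ∧ C) = min(1, 0.4) = 0.4
¬A: Łukasiewicz ¬ gives 1 − 0.1 = 0.9
(((B ⊃ (((C ⊃ ((A ∨ C) ∨ A)) ∧ B) ∨ ((C ⊃ (B ∧ C)) ⊃ A))) ∧ C) ∧ ¬A) = min(0.4, 0.9) = 0.4
(((((A ∧ ¬A) ⊃ B) ∧ (B ⊃ A)) ∨ ¬A) ⊃ (((B ⊃ (((C ⊃ ((A ∨ C) ∨ A)) ∧ B) ∨ ((C ⊃ (B ∧ C)) ⊃ A))) ∧ C) ∧ ¬A)): min(1, 1 − 0.9 + 0.4) = 0.5
¬(((((A ∧ ¬A) ⊃ B) ∧ (B ⊃ A)) ∨ ¬A) ⊃ (((B ⊃ (((C ⊃ ((A ∨ C) ∨ A)) ∧ B) ∨ ((C ⊃ (B ∧ C)) ⊃ A))) ∧ C) ∧ ¬A)): Łukasiewicz ¬ gives 1 − 0.5 = 0.5

0.50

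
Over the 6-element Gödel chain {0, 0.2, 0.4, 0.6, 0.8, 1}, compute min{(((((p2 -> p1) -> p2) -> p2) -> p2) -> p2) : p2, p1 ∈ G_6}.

0.20

The minimum is attained at p2 = 0.2, p1 = 0:
  (p2 -> p1): 0.2 > 0, so result = 0
  ((p2 -> p1) -> p2): 0 ≤ 0.2, so result = 1
  (((p2 -> p1) -> p2) -> p2): 1 > 0.2, so result = 0.2
  ((((p2 -> p1) -> p2) -> p2) -> p2): 0.2 ≤ 0.2, so result = 1
  (((((p2 -> p1) -> p2) -> p2) -> p2) -> p2): 1 > 0.2, so result = 0.2
Checking all 36 assignments confirms none give a value below 0.20.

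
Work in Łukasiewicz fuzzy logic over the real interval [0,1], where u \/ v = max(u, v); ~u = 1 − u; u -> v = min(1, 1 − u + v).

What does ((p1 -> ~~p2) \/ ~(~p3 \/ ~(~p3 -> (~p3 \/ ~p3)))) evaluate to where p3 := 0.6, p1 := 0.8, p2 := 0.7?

0.90

~p2: Łukasiewicz ¬ gives 1 − 0.7 = 0.3
~~p2: Łukasiewicz ¬ gives 1 − 0.3 = 0.7
(p1 -> ~~p2): min(1, 1 − 0.8 + 0.7) = 0.9
~p3: Łukasiewicz ¬ gives 1 − 0.6 = 0.4
~p3: Łukasiewicz ¬ gives 1 − 0.6 = 0.4
~p3: Łukasiewicz ¬ gives 1 − 0.6 = 0.4
~p3: Łukasiewicz ¬ gives 1 − 0.6 = 0.4
(~p3 \/ ~p3) = max(0.4, 0.4) = 0.4
(~p3 -> (~p3 \/ ~p3)): min(1, 1 − 0.4 + 0.4) = 1
~(~p3 -> (~p3 \/ ~p3)): Łukasiewicz ¬ gives 1 − 1 = 0
(~p3 \/ ~(~p3 -> (~p3 \/ ~p3))) = max(0.4, 0) = 0.4
~(~p3 \/ ~(~p3 -> (~p3 \/ ~p3))): Łukasiewicz ¬ gives 1 − 0.4 = 0.6
((p1 -> ~~p2) \/ ~(~p3 \/ ~(~p3 -> (~p3 \/ ~p3)))) = max(0.9, 0.6) = 0.9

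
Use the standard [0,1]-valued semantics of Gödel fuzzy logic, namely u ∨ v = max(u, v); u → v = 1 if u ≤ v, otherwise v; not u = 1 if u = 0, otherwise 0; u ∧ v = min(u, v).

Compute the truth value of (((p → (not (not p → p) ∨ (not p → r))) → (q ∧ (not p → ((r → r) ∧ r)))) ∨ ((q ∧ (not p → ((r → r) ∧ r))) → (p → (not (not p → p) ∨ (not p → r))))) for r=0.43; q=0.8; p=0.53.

not p: Gödel ¬ of 0.53 = 0 (operand ≠ 0)
(not p → p): 0 ≤ 0.53, so result = 1
not (not p → p): Gödel ¬ of 1 = 0 (operand ≠ 0)
not p: Gödel ¬ of 0.53 = 0 (operand ≠ 0)
(not p → r): 0 ≤ 0.43, so result = 1
(not (not p → p) ∨ (not p → r)) = max(0, 1) = 1
(p → (not (not p → p) ∨ (not p → r))): 0.53 ≤ 1, so result = 1
not p: Gödel ¬ of 0.53 = 0 (operand ≠ 0)
(r → r): 0.43 ≤ 0.43, so result = 1
((r → r) ∧ r) = min(1, 0.43) = 0.43
(not p → ((r → r) ∧ r)): 0 ≤ 0.43, so result = 1
(q ∧ (not p → ((r → r) ∧ r))) = min(0.8, 1) = 0.8
((p → (not (not p → p) ∨ (not p → r))) → (q ∧ (not p → ((r → r) ∧ r)))): 1 > 0.8, so result = 0.8
not p: Gödel ¬ of 0.53 = 0 (operand ≠ 0)
(r → r): 0.43 ≤ 0.43, so result = 1
((r → r) ∧ r) = min(1, 0.43) = 0.43
(not p → ((r → r) ∧ r)): 0 ≤ 0.43, so result = 1
(q ∧ (not p → ((r → r) ∧ r))) = min(0.8, 1) = 0.8
not p: Gödel ¬ of 0.53 = 0 (operand ≠ 0)
(not p → p): 0 ≤ 0.53, so result = 1
not (not p → p): Gödel ¬ of 1 = 0 (operand ≠ 0)
not p: Gödel ¬ of 0.53 = 0 (operand ≠ 0)
(not p → r): 0 ≤ 0.43, so result = 1
(not (not p → p) ∨ (not p → r)) = max(0, 1) = 1
(p → (not (not p → p) ∨ (not p → r))): 0.53 ≤ 1, so result = 1
((q ∧ (not p → ((r → r) ∧ r))) → (p → (not (not p → p) ∨ (not p → r)))): 0.8 ≤ 1, so result = 1
(((p → (not (not p → p) ∨ (not p → r))) → (q ∧ (not p → ((r → r) ∧ r)))) ∨ ((q ∧ (not p → ((r → r) ∧ r))) → (p → (not (not p → p) ∨ (not p → r))))) = max(0.8, 1) = 1

1.00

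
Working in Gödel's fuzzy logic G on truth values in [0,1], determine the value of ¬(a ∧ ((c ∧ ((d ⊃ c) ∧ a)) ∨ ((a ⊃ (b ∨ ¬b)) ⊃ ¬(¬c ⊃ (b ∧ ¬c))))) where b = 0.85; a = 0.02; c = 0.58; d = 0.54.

0.00

(d ⊃ c): 0.54 ≤ 0.58, so result = 1
((d ⊃ c) ∧ a) = min(1, 0.02) = 0.02
(c ∧ ((d ⊃ c) ∧ a)) = min(0.58, 0.02) = 0.02
¬b: Gödel ¬ of 0.85 = 0 (operand ≠ 0)
(b ∨ ¬b) = max(0.85, 0) = 0.85
(a ⊃ (b ∨ ¬b)): 0.02 ≤ 0.85, so result = 1
¬c: Gödel ¬ of 0.58 = 0 (operand ≠ 0)
¬c: Gödel ¬ of 0.58 = 0 (operand ≠ 0)
(b ∧ ¬c) = min(0.85, 0) = 0
(¬c ⊃ (b ∧ ¬c)): 0 ≤ 0, so result = 1
¬(¬c ⊃ (b ∧ ¬c)): Gödel ¬ of 1 = 0 (operand ≠ 0)
((a ⊃ (b ∨ ¬b)) ⊃ ¬(¬c ⊃ (b ∧ ¬c))): 1 > 0, so result = 0
((c ∧ ((d ⊃ c) ∧ a)) ∨ ((a ⊃ (b ∨ ¬b)) ⊃ ¬(¬c ⊃ (b ∧ ¬c)))) = max(0.02, 0) = 0.02
(a ∧ ((c ∧ ((d ⊃ c) ∧ a)) ∨ ((a ⊃ (b ∨ ¬b)) ⊃ ¬(¬c ⊃ (b ∧ ¬c))))) = min(0.02, 0.02) = 0.02
¬(a ∧ ((c ∧ ((d ⊃ c) ∧ a)) ∨ ((a ⊃ (b ∨ ¬b)) ⊃ ¬(¬c ⊃ (b ∧ ¬c))))): Gödel ¬ of 0.02 = 0 (operand ≠ 0)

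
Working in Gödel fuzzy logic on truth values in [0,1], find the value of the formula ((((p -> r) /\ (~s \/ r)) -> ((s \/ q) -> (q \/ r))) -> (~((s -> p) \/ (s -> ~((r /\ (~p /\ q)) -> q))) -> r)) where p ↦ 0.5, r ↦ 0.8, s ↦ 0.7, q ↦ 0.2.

(p -> r): 0.5 ≤ 0.8, so result = 1
~s: Gödel ¬ of 0.7 = 0 (operand ≠ 0)
(~s \/ r) = max(0, 0.8) = 0.8
((p -> r) /\ (~s \/ r)) = min(1, 0.8) = 0.8
(s \/ q) = max(0.7, 0.2) = 0.7
(q \/ r) = max(0.2, 0.8) = 0.8
((s \/ q) -> (q \/ r)): 0.7 ≤ 0.8, so result = 1
(((p -> r) /\ (~s \/ r)) -> ((s \/ q) -> (q \/ r))): 0.8 ≤ 1, so result = 1
(s -> p): 0.7 > 0.5, so result = 0.5
~p: Gödel ¬ of 0.5 = 0 (operand ≠ 0)
(~p /\ q) = min(0, 0.2) = 0
(r /\ (~p /\ q)) = min(0.8, 0) = 0
((r /\ (~p /\ q)) -> q): 0 ≤ 0.2, so result = 1
~((r /\ (~p /\ q)) -> q): Gödel ¬ of 1 = 0 (operand ≠ 0)
(s -> ~((r /\ (~p /\ q)) -> q)): 0.7 > 0, so result = 0
((s -> p) \/ (s -> ~((r /\ (~p /\ q)) -> q))) = max(0.5, 0) = 0.5
~((s -> p) \/ (s -> ~((r /\ (~p /\ q)) -> q))): Gödel ¬ of 0.5 = 0 (operand ≠ 0)
(~((s -> p) \/ (s -> ~((r /\ (~p /\ q)) -> q))) -> r): 0 ≤ 0.8, so result = 1
((((p -> r) /\ (~s \/ r)) -> ((s \/ q) -> (q \/ r))) -> (~((s -> p) \/ (s -> ~((r /\ (~p /\ q)) -> q))) -> r)): 1 ≤ 1, so result = 1

1.00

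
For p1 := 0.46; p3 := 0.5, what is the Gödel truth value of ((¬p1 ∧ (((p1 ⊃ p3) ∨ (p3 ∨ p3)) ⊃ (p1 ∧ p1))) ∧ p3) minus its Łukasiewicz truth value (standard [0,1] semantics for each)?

Gödel evaluation:
  ¬p1: Gödel ¬ of 0.46 = 0 (operand ≠ 0)
  (p1 ⊃ p3): 0.46 ≤ 0.5, so result = 1
  (p3 ∨ p3) = max(0.5, 0.5) = 0.5
  ((p1 ⊃ p3) ∨ (p3 ∨ p3)) = max(1, 0.5) = 1
  (p1 ∧ p1) = min(0.46, 0.46) = 0.46
  (((p1 ⊃ p3) ∨ (p3 ∨ p3)) ⊃ (p1 ∧ p1)): 1 > 0.46, so result = 0.46
  (¬p1 ∧ (((p1 ⊃ p3) ∨ (p3 ∨ p3)) ⊃ (p1 ∧ p1))) = min(0, 0.46) = 0
  ((¬p1 ∧ (((p1 ⊃ p3) ∨ (p3 ∨ p3)) ⊃ (p1 ∧ p1))) ∧ p3) = min(0, 0.5) = 0
  Gödel value = 0
Łukasiewicz evaluation:
  ¬p1: Łukasiewicz ¬ gives 1 − 0.46 = 0.54
  (p1 ⊃ p3): min(1, 1 − 0.46 + 0.5) = 1
  (p3 ∨ p3) = max(0.5, 0.5) = 0.5
  ((p1 ⊃ p3) ∨ (p3 ∨ p3)) = max(1, 0.5) = 1
  (p1 ∧ p1) = min(0.46, 0.46) = 0.46
  (((p1 ⊃ p3) ∨ (p3 ∨ p3)) ⊃ (p1 ∧ p1)): min(1, 1 − 1 + 0.46) = 0.46
  (¬p1 ∧ (((p1 ⊃ p3) ∨ (p3 ∨ p3)) ⊃ (p1 ∧ p1))) = min(0.54, 0.46) = 0.46
  ((¬p1 ∧ (((p1 ⊃ p3) ∨ (p3 ∨ p3)) ⊃ (p1 ∧ p1))) ∧ p3) = min(0.46, 0.5) = 0.46
  Łukasiewicz value = 0.46
Difference: 0 − 0.46 = -0.46

-0.46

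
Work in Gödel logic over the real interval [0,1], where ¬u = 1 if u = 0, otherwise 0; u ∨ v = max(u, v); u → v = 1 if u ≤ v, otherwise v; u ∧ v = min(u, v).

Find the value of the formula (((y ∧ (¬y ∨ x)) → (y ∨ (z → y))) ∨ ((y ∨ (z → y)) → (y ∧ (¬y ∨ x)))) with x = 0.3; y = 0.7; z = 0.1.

1.00

¬y: Gödel ¬ of 0.7 = 0 (operand ≠ 0)
(¬y ∨ x) = max(0, 0.3) = 0.3
(y ∧ (¬y ∨ x)) = min(0.7, 0.3) = 0.3
(z → y): 0.1 ≤ 0.7, so result = 1
(y ∨ (z → y)) = max(0.7, 1) = 1
((y ∧ (¬y ∨ x)) → (y ∨ (z → y))): 0.3 ≤ 1, so result = 1
(z → y): 0.1 ≤ 0.7, so result = 1
(y ∨ (z → y)) = max(0.7, 1) = 1
¬y: Gödel ¬ of 0.7 = 0 (operand ≠ 0)
(¬y ∨ x) = max(0, 0.3) = 0.3
(y ∧ (¬y ∨ x)) = min(0.7, 0.3) = 0.3
((y ∨ (z → y)) → (y ∧ (¬y ∨ x))): 1 > 0.3, so result = 0.3
(((y ∧ (¬y ∨ x)) → (y ∨ (z → y))) ∨ ((y ∨ (z → y)) → (y ∧ (¬y ∨ x)))) = max(1, 0.3) = 1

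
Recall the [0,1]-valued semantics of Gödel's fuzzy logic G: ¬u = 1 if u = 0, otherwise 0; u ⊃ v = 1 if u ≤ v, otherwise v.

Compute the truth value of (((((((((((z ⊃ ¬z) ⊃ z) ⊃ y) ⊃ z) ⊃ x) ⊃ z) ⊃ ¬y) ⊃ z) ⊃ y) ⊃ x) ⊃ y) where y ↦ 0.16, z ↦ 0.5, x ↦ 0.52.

¬z: Gödel ¬ of 0.5 = 0 (operand ≠ 0)
(z ⊃ ¬z): 0.5 > 0, so result = 0
((z ⊃ ¬z) ⊃ z): 0 ≤ 0.5, so result = 1
(((z ⊃ ¬z) ⊃ z) ⊃ y): 1 > 0.16, so result = 0.16
((((z ⊃ ¬z) ⊃ z) ⊃ y) ⊃ z): 0.16 ≤ 0.5, so result = 1
(((((z ⊃ ¬z) ⊃ z) ⊃ y) ⊃ z) ⊃ x): 1 > 0.52, so result = 0.52
((((((z ⊃ ¬z) ⊃ z) ⊃ y) ⊃ z) ⊃ x) ⊃ z): 0.52 > 0.5, so result = 0.5
¬y: Gödel ¬ of 0.16 = 0 (operand ≠ 0)
(((((((z ⊃ ¬z) ⊃ z) ⊃ y) ⊃ z) ⊃ x) ⊃ z) ⊃ ¬y): 0.5 > 0, so result = 0
((((((((z ⊃ ¬z) ⊃ z) ⊃ y) ⊃ z) ⊃ x) ⊃ z) ⊃ ¬y) ⊃ z): 0 ≤ 0.5, so result = 1
(((((((((z ⊃ ¬z) ⊃ z) ⊃ y) ⊃ z) ⊃ x) ⊃ z) ⊃ ¬y) ⊃ z) ⊃ y): 1 > 0.16, so result = 0.16
((((((((((z ⊃ ¬z) ⊃ z) ⊃ y) ⊃ z) ⊃ x) ⊃ z) ⊃ ¬y) ⊃ z) ⊃ y) ⊃ x): 0.16 ≤ 0.52, so result = 1
(((((((((((z ⊃ ¬z) ⊃ z) ⊃ y) ⊃ z) ⊃ x) ⊃ z) ⊃ ¬y) ⊃ z) ⊃ y) ⊃ x) ⊃ y): 1 > 0.16, so result = 0.16

0.16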